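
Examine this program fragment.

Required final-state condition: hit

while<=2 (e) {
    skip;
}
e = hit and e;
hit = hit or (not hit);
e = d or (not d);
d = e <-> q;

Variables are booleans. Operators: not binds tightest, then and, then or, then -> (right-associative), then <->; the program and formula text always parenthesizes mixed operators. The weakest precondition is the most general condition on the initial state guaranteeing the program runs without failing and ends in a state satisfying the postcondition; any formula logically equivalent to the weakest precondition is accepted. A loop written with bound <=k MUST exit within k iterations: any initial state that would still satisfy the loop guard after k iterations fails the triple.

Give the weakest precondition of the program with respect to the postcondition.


Working backward. After the program, hit must hold.
Before d := e <-> q: hit
Before e := d or (not d): hit
Before hit := hit or (not hit): true
Before e := hit and e: true
Before the loop (bound <=2), unroll the exhaustion recursion (WP_0 = exit-now case; WP_j = one more guarded iteration, up to j = 2):
  WP_0: not e
  WP_1: e -> (not e)
  WP_2: e -> (e -> (not e))
So before the loop: e -> (e -> (not e))
Answer: WP = e -> (e -> (not e))


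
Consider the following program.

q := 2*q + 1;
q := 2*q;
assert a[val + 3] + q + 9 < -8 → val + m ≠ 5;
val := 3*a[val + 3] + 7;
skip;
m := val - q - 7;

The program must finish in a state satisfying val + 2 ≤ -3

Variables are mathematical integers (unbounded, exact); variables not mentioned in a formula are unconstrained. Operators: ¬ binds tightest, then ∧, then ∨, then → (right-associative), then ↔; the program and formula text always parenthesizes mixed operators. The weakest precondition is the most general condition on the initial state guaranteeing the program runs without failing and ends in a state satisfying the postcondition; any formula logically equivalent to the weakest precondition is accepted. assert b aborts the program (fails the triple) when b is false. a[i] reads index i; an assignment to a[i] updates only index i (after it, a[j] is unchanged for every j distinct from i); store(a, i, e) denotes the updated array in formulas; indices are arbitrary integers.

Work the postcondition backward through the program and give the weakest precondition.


Working backward. After the program, the postcondition val + 2 ≤ -3 must hold; in canonical form it is val ≤ -5.
Before m := val - q - 7: val ≤ -5
Before skip: val ≤ -5
Before val := 3*a[val + 3] + 7: 3*a[val + 3] ≤ -12
Before assert a[val + 3] + q + 9 < -8 → val + m ≠ 5: (a[val + 3] + q < -17 → m + val ≠ 5) ∧ 3*a[val + 3] ≤ -12
Before q := 2*q: (a[val + 3] + 2*q < -17 → m + val ≠ 5) ∧ 3*a[val + 3] ≤ -12
Before q := 2*q + 1: (a[val + 3] + 4*q < -19 → m + val ≠ 5) ∧ 3*a[val + 3] ≤ -12
Answer: WP = (a[val + 3] + 4*q < -19 → m + val ≠ 5) ∧ 3*a[val + 3] ≤ -12


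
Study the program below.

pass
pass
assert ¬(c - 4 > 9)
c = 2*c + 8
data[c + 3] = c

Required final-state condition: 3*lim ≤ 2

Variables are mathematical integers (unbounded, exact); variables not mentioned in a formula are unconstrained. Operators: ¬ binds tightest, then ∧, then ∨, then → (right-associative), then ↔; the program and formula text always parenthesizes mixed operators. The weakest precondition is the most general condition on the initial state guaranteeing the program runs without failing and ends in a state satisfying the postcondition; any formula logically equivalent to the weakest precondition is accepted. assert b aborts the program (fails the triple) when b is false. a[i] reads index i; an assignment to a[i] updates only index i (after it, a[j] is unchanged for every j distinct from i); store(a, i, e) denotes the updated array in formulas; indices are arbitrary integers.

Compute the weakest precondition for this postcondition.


Working backward. After the program, 3*lim ≤ 2 must hold.
Before data[c + 3] := c: 3*lim ≤ 2
Before c := 2*c + 8: 3*lim ≤ 2
Before assert ¬(c - 4 > 9): (¬(c > 13)) ∧ 3*lim ≤ 2
Before skip: (¬(c > 13)) ∧ 3*lim ≤ 2
Before skip: (¬(c > 13)) ∧ 3*lim ≤ 2
Answer: WP = (¬(c > 13)) ∧ 3*lim ≤ 2


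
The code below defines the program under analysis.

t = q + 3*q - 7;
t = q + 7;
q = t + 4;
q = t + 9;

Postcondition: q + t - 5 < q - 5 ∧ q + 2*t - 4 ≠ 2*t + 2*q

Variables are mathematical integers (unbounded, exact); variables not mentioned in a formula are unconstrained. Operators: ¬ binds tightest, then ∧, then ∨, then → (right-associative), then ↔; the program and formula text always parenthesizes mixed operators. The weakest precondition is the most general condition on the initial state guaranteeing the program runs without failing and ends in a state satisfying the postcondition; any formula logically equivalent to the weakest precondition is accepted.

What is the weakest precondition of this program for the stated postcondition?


Working backward. After the program, the postcondition q + t - 5 < q - 5 ∧ q + 2*t - 4 ≠ 2*t + 2*q must hold; in canonical form it is t < 0 ∧ q ≠ -4.
Before q := t + 9: t < 0 ∧ t ≠ -13
Before q := t + 4: t < 0 ∧ t ≠ -13
Before t := q + 7: q < -7 ∧ q ≠ -20
Before t := q + 3*q - 7: q < -7 ∧ q ≠ -20
Answer: WP = q < -7 ∧ q ≠ -20


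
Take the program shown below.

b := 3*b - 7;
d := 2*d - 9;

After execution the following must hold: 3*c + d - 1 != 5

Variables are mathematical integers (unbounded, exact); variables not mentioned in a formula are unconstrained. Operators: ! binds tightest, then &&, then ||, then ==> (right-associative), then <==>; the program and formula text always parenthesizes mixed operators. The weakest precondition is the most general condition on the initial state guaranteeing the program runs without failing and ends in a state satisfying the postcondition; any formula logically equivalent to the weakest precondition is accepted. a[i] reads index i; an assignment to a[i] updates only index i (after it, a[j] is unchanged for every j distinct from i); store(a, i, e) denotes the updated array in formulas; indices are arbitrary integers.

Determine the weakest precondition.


Working backward. After the program, the postcondition 3*c + d - 1 != 5 must hold; in canonical form it is 3*c + d != 6.
Before d := 2*d - 9: 3*c + 2*d != 15
Before b := 3*b - 7: 3*c + 2*d != 15
Answer: WP = 3*c + 2*d != 15


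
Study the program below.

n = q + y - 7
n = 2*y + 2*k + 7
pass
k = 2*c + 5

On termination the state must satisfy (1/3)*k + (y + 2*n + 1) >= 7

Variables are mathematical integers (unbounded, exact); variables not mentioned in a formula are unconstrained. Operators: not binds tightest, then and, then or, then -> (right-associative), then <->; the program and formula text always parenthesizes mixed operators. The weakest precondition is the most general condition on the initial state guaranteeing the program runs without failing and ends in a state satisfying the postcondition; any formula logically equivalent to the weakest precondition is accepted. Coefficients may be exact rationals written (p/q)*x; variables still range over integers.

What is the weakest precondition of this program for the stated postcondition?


Working backward. After the program, the postcondition (1/3)*k + (y + 2*n + 1) >= 7 must hold; in canonical form it is (1/3)*k + 2*n + y >= 6.
Before k := 2*c + 5: (2/3)*c + 2*n + y >= 13/3
Before skip: (2/3)*c + 2*n + y >= 13/3
Before n := 2*y + 2*k + 7: (2/3)*c + 4*k + 5*y >= -29/3
Before n := q + y - 7: (2/3)*c + 4*k + 5*y >= -29/3
Answer: WP = (2/3)*c + 4*k + 5*y >= -29/3


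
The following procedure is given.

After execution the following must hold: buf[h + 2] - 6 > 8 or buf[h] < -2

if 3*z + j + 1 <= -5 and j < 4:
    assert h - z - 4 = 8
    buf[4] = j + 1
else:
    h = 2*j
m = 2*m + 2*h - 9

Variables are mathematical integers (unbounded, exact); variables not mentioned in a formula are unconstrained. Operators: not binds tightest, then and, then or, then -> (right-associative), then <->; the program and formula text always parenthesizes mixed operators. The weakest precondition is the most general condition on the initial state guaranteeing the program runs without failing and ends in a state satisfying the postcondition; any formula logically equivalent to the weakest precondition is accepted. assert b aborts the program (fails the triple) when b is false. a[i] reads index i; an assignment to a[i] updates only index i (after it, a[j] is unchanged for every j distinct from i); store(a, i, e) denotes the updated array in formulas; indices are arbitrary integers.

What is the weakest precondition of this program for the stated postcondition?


Working backward. After the program, the postcondition buf[h + 2] - 6 > 8 or buf[h] < -2 must hold; in canonical form it is buf[h + 2] > 14 or buf[h] < -2.
Before m := 2*m + 2*h - 9: buf[h + 2] > 14 or buf[h] < -2
Then branch requires h = z + 12 and (store(buf, 4, j + 1)[h + 2] > 14 or store(buf, 4, j + 1)[h] < -2); else branch requires buf[2*j + 2] > 14 or buf[2*j] < -2.
Before the if: ((j + 3*z <= -6 and j < 4) -> (h = z + 12 and (store(buf, 4, j + 1)[h + 2] > 14 or store(buf, 4, j + 1)[h] < -2))) and ((not (j + 3*z <= -6 and j < 4)) -> (buf[2*j + 2] > 14 or buf[2*j] < -2))
Answer: WP = ((j + 3*z <= -6 and j < 4) -> (h = z + 12 and (store(buf, 4, j + 1)[h + 2] > 14 or store(buf, 4, j + 1)[h] < -2))) and ((not (j + 3*z <= -6 and j < 4)) -> (buf[2*j + 2] > 14 or buf[2*j] < -2))


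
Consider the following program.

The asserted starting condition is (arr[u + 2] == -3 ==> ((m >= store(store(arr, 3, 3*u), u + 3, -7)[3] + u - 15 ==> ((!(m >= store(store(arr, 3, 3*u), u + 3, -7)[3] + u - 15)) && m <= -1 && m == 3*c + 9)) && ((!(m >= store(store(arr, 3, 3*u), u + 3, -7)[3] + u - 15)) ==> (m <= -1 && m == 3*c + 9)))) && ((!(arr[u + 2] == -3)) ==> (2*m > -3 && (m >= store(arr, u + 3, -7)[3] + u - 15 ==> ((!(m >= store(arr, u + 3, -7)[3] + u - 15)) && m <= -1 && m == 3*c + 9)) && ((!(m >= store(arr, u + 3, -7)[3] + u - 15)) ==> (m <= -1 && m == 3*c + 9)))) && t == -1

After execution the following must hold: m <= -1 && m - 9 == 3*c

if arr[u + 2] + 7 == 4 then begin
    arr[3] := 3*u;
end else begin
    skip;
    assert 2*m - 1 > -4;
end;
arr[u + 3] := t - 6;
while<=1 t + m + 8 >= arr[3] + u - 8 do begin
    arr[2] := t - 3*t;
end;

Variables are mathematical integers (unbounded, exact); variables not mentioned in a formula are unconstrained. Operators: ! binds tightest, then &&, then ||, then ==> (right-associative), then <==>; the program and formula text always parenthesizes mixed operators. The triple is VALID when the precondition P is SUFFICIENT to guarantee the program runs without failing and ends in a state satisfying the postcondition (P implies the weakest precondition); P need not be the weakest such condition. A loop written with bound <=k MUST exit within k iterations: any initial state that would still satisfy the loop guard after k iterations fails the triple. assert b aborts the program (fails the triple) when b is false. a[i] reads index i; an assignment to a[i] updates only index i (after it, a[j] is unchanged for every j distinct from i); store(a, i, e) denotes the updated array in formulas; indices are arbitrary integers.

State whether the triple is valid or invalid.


Working backward. After the program, the postcondition m <= -1 && m - 9 == 3*c must hold; in canonical form it is m <= -1 && m == 3*c + 9.
Before the loop (bound <=1), unroll the exhaustion recursion (WP_0 = exit-now case; WP_j = one more guarded iteration, up to j = 1):
  WP_0: (!(m + t >= arr[3] + u - 16)) && m <= -1 && m == 3*c + 9
  WP_1: (m + t >= arr[3] + u - 16 ==> ((!(m + t >= arr[3] + u - 16)) && m <= -1 && m == 3*c + 9)) && ((!(m + t >= arr[3] + u - 16)) ==> (m <= -1 && m == 3*c + 9))
So before the loop: (m + t >= arr[3] + u - 16 ==> ((!(m + t >= arr[3] + u - 16)) && m <= -1 && m == 3*c + 9)) && ((!(m + t >= arr[3] + u - 16)) ==> (m <= -1 && m == 3*c + 9))
Before arr[u + 3] := t - 6: (m + t >= store(arr, u + 3, t - 6)[3] + u - 16 ==> ((!(m + t >= store(arr, u + 3, t - 6)[3] + u - 16)) && m <= -1 && m == 3*c + 9)) && ((!(m + t >= store(arr, u + 3, t - 6)[3] + u - 16)) ==> (m <= -1 && m == 3*c + 9))
Then branch requires (m + t >= store(store(arr, 3, 3*u), u + 3, t - 6)[3] + u - 16 ==> ((!(m + t >= store(store(arr, 3, 3*u), u + 3, t - 6)[3] + u - 16)) && m <= -1 && m == 3*c + 9)) && ((!(m + t >= store(store(arr, 3, 3*u), u + 3, t - 6)[3] + u - 16)) ==> (m <= -1 && m == 3*c + 9)); else branch requires 2*m > -3 && (m + t >= store(arr, u + 3, t - 6)[3] + u - 16 ==> ((!(m + t >= store(arr, u + 3, t - 6)[3] + u - 16)) && m <= -1 && m == 3*c + 9)) && ((!(m + t >= store(arr, u + 3, t - 6)[3] + u - 16)) ==> (m <= -1 && m == 3*c + 9)).
Before the if: (arr[u + 2] == -3 ==> ((m + t >= store(store(arr, 3, 3*u), u + 3, t - 6)[3] + u - 16 ==> ((!(m + t >= store(store(arr, 3, 3*u), u + 3, t - 6)[3] + u - 16)) && m <= -1 && m == 3*c + 9)) && ((!(m + t >= store(store(arr, 3, 3*u), u + 3, t - 6)[3] + u - 16)) ==> (m <= -1 && m == 3*c + 9)))) && ((!(arr[u + 2] == -3)) ==> (2*m > -3 && (m + t >= store(arr, u + 3, t - 6)[3] + u - 16 ==> ((!(m + t >= store(arr, u + 3, t - 6)[3] + u - 16)) && m <= -1 && m == 3*c + 9)) && ((!(m + t >= store(arr, u + 3, t - 6)[3] + u - 16)) ==> (m <= -1 && m == 3*c + 9))))
The weakest precondition is (arr[u + 2] == -3 ==> ((m + t >= store(store(arr, 3, 3*u), u + 3, t - 6)[3] + u - 16 ==> ((!(m + t >= store(store(arr, 3, 3*u), u + 3, t - 6)[3] + u - 16)) && m <= -1 && m == 3*c + 9)) && ((!(m + t >= store(store(arr, 3, 3*u), u + 3, t - 6)[3] + u - 16)) ==> (m <= -1 && m == 3*c + 9)))) && ((!(arr[u + 2] == -3)) ==> (2*m > -3 && (m + t >= store(arr, u + 3, t - 6)[3] + u - 16 ==> ((!(m + t >= store(arr, u + 3, t - 6)[3] + u - 16)) && m <= -1 && m == 3*c + 9)) && ((!(m + t >= store(arr, u + 3, t - 6)[3] + u - 16)) ==> (m <= -1 && m == 3*c + 9)))).
Check whether (arr[u + 2] == -3 ==> ((m >= store(store(arr, 3, 3*u), u + 3, -7)[3] + u - 15 ==> ((!(m >= store(store(arr, 3, 3*u), u + 3, -7)[3] + u - 15)) && m <= -1 && m == 3*c + 9)) && ((!(m >= store(store(arr, 3, 3*u), u + 3, -7)[3] + u - 15)) ==> (m <= -1 && m == 3*c + 9)))) && ((!(arr[u + 2] == -3)) ==> (2*m > -3 && (m >= store(arr, u + 3, -7)[3] + u - 15 ==> ((!(m >= store(arr, u + 3, -7)[3] + u - 15)) && m <= -1 && m == 3*c + 9)) && ((!(m >= store(arr, u + 3, -7)[3] + u - 15)) ==> (m <= -1 && m == 3*c + 9)))) && t == -1 implies it.
Every state satisfying the precondition satisfies the weakest precondition: the implication holds.
Answer: valid


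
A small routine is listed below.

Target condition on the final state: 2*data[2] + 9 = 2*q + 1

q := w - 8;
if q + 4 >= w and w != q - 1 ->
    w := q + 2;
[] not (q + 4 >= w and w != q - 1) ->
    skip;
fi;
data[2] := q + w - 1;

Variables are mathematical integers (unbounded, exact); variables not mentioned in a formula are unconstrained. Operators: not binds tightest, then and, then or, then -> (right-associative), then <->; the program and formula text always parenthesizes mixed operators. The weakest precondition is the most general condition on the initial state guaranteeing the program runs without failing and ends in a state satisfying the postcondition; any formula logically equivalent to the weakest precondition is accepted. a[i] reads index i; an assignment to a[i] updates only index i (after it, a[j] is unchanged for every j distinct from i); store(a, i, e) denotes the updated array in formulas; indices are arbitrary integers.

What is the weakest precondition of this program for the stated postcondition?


Working backward. After the program, the postcondition 2*data[2] + 9 = 2*q + 1 must hold; in canonical form it is 2*data[2] = 2*q - 8.
Before data[2] := q + w - 1: 2*w = -6
Then branch requires 2*q = -10; else branch requires 2*w = -6.
Before the if: ((q >= w - 4 and w != q - 1) -> 2*q = -10) and ((not (q >= w - 4 and w != q - 1)) -> 2*w = -6)
Before q := w - 8: 2*w = -6
Answer: WP = 2*w = -6


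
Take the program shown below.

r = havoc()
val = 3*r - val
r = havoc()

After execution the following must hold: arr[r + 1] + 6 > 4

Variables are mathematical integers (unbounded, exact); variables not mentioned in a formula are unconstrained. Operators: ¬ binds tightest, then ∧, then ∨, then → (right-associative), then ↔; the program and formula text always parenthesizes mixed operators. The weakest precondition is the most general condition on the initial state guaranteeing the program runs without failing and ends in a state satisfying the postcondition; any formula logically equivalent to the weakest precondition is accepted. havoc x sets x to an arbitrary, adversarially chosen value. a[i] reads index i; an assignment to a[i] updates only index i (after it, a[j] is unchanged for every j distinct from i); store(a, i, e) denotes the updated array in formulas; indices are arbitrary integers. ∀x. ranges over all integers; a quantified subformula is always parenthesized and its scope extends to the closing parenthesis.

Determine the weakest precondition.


Working backward. After the program, the postcondition arr[r + 1] + 6 > 4 must hold; in canonical form it is arr[r + 1] > -2.
Before havoc r: ∀r_1. arr[r_1 + 1] > -2
Before val := 3*r - val: ∀r_1. arr[r_1 + 1] > -2
Before havoc r: ∀r_1. arr[r_1 + 1] > -2
Answer: WP = ∀r_1. arr[r_1 + 1] > -2


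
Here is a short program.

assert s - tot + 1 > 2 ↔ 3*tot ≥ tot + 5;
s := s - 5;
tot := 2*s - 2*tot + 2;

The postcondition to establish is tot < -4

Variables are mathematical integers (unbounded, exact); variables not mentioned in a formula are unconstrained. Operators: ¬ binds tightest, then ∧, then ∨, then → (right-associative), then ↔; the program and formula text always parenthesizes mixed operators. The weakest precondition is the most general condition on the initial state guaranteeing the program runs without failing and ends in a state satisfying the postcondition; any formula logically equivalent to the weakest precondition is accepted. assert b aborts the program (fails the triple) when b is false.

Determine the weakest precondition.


Working backward. After the program, tot < -4 must hold.
Before tot := 2*s - 2*tot + 2: 2*s < 2*tot - 6
Before s := s - 5: 2*s < 2*tot + 4
Before assert s - tot + 1 > 2 ↔ 3*tot ≥ tot + 5: (s > tot + 1 ↔ 2*tot ≥ 5) ∧ 2*s < 2*tot + 4
Answer: WP = (s > tot + 1 ↔ 2*tot ≥ 5) ∧ 2*s < 2*tot + 4


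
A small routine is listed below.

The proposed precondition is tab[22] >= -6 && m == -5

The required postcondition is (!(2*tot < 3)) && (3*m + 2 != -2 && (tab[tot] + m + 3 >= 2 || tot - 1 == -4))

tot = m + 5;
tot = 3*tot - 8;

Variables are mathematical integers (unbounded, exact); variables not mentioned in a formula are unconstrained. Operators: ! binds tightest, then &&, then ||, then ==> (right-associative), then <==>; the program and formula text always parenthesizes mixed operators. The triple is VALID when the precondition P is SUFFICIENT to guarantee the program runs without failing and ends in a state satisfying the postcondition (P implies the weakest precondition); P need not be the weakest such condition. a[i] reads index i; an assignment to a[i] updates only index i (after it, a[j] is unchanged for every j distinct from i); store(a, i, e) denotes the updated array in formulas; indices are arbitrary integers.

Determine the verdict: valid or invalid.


Working backward. After the program, the postcondition (!(2*tot < 3)) && (3*m + 2 != -2 && (tab[tot] + m + 3 >= 2 || tot - 1 == -4)) must hold; in canonical form it is (!(2*tot < 3)) && 3*m != -4 && (tab[tot] + m >= -1 || tot == -3).
Before tot := 3*tot - 8: (!(6*tot < 19)) && 3*m != -4 && (tab[3*tot - 8] + m >= -1 || 3*tot == 5)
Before tot := m + 5: (!(6*m < -11)) && 3*m != -4 && (tab[3*m + 7] + m >= -1 || 3*m == -10)
The weakest precondition is (!(6*m < -11)) && 3*m != -4 && (tab[3*m + 7] + m >= -1 || 3*m == -10).
Check whether tab[22] >= -6 && m == -5 implies it.
Countermodel: at the initial state m = -5, tab = {[-8] = -6, [22] = -6, elsewhere -6}, the precondition holds but the weakest precondition fails.
Answer: invalid


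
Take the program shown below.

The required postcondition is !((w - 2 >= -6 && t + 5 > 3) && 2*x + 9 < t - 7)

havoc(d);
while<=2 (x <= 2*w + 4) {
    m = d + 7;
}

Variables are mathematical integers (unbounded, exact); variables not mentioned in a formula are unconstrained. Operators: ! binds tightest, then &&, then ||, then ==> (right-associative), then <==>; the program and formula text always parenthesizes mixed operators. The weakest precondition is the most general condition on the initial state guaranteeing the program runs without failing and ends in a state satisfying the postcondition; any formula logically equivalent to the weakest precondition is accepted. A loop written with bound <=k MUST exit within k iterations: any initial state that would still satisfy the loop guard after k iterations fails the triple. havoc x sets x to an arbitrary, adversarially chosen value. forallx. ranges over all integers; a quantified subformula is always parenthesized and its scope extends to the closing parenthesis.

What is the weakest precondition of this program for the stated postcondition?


Working backward. After the program, the postcondition !((w - 2 >= -6 && t + 5 > 3) && 2*x + 9 < t - 7) must hold; in canonical form it is !(w >= -4 && t > -2 && 2*x < t - 16).
Before the loop (bound <=2), unroll the exhaustion recursion (WP_0 = exit-now case; WP_j = one more guarded iteration, up to j = 2):
  WP_0: (!(x <= 2*w + 4)) && (!(w >= -4 && t > -2 && 2*x < t - 16))
  WP_1: (x <= 2*w + 4 ==> ((!(x <= 2*w + 4)) && (!(w >= -4 && t > -2 && 2*x < t - 16)))) && ((!(x <= 2*w + 4)) ==> (!(w >= -4 && t > -2 && 2*x < t - 16)))
  WP_2: (x <= 2*w + 4 ==> ((x <= 2*w + 4 ==> ((!(x <= 2*w + 4)) && (!(w >= -4 && t > -2 && 2*x < t - 16)))) && ((!(x <= 2*w + 4)) ==> (!(w >= -4 && t > -2 && 2*x < t - 16))))) && ((!(x <= 2*w + 4)) ==> (!(w >= -4 && t > -2 && 2*x < t - 16)))
So before the loop: (x <= 2*w + 4 ==> ((x <= 2*w + 4 ==> ((!(x <= 2*w + 4)) && (!(w >= -4 && t > -2 && 2*x < t - 16)))) && ((!(x <= 2*w + 4)) ==> (!(w >= -4 && t > -2 && 2*x < t - 16))))) && ((!(x <= 2*w + 4)) ==> (!(w >= -4 && t > -2 && 2*x < t - 16)))
Before havoc d: (x <= 2*w + 4 ==> ((x <= 2*w + 4 ==> ((!(x <= 2*w + 4)) && (!(w >= -4 && t > -2 && 2*x < t - 16)))) && ((!(x <= 2*w + 4)) ==> (!(w >= -4 && t > -2 && 2*x < t - 16))))) && ((!(x <= 2*w + 4)) ==> (!(w >= -4 && t > -2 && 2*x < t - 16)))
Answer: WP = (x <= 2*w + 4 ==> ((x <= 2*w + 4 ==> ((!(x <= 2*w + 4)) && (!(w >= -4 && t > -2 && 2*x < t - 16)))) && ((!(x <= 2*w + 4)) ==> (!(w >= -4 && t > -2 && 2*x < t - 16))))) && ((!(x <= 2*w + 4)) ==> (!(w >= -4 && t > -2 && 2*x < t - 16)))


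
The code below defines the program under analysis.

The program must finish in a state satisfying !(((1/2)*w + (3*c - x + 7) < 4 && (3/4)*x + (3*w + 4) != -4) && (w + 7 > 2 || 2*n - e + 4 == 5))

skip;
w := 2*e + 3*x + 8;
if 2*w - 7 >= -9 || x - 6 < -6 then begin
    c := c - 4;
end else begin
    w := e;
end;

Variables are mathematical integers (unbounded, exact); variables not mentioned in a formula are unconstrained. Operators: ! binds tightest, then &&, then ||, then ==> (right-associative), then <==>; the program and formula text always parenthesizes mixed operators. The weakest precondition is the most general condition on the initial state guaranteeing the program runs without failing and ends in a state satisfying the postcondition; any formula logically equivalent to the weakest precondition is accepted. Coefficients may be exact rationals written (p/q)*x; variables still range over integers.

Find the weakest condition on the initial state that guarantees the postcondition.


Working backward. After the program, the postcondition !(((1/2)*w + (3*c - x + 7) < 4 && (3/4)*x + (3*w + 4) != -4) && (w + 7 > 2 || 2*n - e + 4 == 5)) must hold; in canonical form it is !(3*c + (1/2)*w < x - 3 && 3*w + (3/4)*x != -8 && (w > -5 || 2*n == e + 1)).
Then branch requires !(3*c + (1/2)*w < x + 9 && 3*w + (3/4)*x != -8 && (w > -5 || 2*n == e + 1)); else branch requires !(3*c + (1/2)*e < x - 3 && 3*e + (3/4)*x != -8 && (e > -5 || 2*n == e + 1)).
Before the if: ((2*w >= -2 || x < 0) ==> (!(3*c + (1/2)*w < x + 9 && 3*w + (3/4)*x != -8 && (w > -5 || 2*n == e + 1)))) && ((!(2*w >= -2 || x < 0)) ==> (!(3*c + (1/2)*e < x - 3 && 3*e + (3/4)*x != -8 && (e > -5 || 2*n == e + 1))))
Before w := 2*e + 3*x + 8: ((4*e + 6*x >= -18 || x < 0) ==> (!(3*c + e + (1/2)*x < 5 && 6*e + (39/4)*x != -32 && (2*e + 3*x > -13 || 2*n == e + 1)))) && ((!(4*e + 6*x >= -18 || x < 0)) ==> (!(3*c + (1/2)*e < x - 3 && 3*e + (3/4)*x != -8 && (e > -5 || 2*n == e + 1))))
Before skip: ((4*e + 6*x >= -18 || x < 0) ==> (!(3*c + e + (1/2)*x < 5 && 6*e + (39/4)*x != -32 && (2*e + 3*x > -13 || 2*n == e + 1)))) && ((!(4*e + 6*x >= -18 || x < 0)) ==> (!(3*c + (1/2)*e < x - 3 && 3*e + (3/4)*x != -8 && (e > -5 || 2*n == e + 1))))
Answer: WP = ((4*e + 6*x >= -18 || x < 0) ==> (!(3*c + e + (1/2)*x < 5 && 6*e + (39/4)*x != -32 && (2*e + 3*x > -13 || 2*n == e + 1)))) && ((!(4*e + 6*x >= -18 || x < 0)) ==> (!(3*c + (1/2)*e < x - 3 && 3*e + (3/4)*x != -8 && (e > -5 || 2*n == e + 1))))


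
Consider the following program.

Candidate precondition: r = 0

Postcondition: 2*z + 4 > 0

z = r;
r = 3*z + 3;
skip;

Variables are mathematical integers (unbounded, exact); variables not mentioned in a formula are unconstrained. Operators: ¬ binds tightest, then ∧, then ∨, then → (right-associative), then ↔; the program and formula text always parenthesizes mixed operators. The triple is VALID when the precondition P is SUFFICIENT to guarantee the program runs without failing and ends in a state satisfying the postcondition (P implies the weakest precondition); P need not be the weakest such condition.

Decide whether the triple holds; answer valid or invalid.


Working backward. After the program, the postcondition 2*z + 4 > 0 must hold; in canonical form it is 2*z > -4.
Before skip: 2*z > -4
Before r := 3*z + 3: 2*z > -4
Before z := r: 2*r > -4
The weakest precondition is 2*r > -4.
Check whether r = 0 implies it.
Every state satisfying the precondition satisfies the weakest precondition: the implication holds.
Answer: valid


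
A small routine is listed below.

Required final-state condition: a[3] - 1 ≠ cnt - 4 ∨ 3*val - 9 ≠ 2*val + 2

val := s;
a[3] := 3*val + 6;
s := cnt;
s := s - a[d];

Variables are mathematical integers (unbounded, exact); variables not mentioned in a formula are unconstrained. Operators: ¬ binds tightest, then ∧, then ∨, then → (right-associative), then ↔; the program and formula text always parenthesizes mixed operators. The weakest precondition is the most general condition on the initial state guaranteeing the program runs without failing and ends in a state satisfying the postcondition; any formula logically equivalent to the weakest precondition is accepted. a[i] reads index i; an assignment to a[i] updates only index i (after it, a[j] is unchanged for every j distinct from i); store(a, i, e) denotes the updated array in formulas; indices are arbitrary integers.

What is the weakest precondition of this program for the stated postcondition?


Working backward. After the program, the postcondition a[3] - 1 ≠ cnt - 4 ∨ 3*val - 9 ≠ 2*val + 2 must hold; in canonical form it is a[3] ≠ cnt - 3 ∨ val ≠ 11.
Before s := s - a[d]: a[3] ≠ cnt - 3 ∨ val ≠ 11
Before s := cnt: a[3] ≠ cnt - 3 ∨ val ≠ 11
Before a[3] := 3*val + 6: 3*val ≠ cnt - 9 ∨ val ≠ 11
Before val := s: 3*s ≠ cnt - 9 ∨ s ≠ 11
Answer: WP = 3*s ≠ cnt - 9 ∨ s ≠ 11


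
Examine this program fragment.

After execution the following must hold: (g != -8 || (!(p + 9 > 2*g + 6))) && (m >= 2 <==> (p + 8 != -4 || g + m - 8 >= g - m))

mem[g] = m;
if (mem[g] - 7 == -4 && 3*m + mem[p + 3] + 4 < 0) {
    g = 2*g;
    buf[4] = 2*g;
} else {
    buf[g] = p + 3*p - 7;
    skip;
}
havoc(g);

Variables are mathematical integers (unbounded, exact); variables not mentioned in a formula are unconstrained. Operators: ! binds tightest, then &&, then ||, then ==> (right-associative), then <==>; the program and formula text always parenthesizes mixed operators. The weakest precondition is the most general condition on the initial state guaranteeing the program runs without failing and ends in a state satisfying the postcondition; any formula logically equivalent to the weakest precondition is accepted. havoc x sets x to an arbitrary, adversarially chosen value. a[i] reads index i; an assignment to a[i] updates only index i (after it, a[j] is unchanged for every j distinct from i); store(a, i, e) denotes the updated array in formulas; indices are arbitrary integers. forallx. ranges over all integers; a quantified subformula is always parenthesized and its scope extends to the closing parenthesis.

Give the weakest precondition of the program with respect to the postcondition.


Working backward. After the program, the postcondition (g != -8 || (!(p + 9 > 2*g + 6))) && (m >= 2 <==> (p + 8 != -4 || g + m - 8 >= g - m)) must hold; in canonical form it is (g != -8 || (!(p > 2*g - 3))) && (m >= 2 <==> (p != -12 || 2*m >= 8)).
Before havoc g: forall g_1. ((g_1 != -8 || (!(p > 2*g_1 - 3))) && (m >= 2 <==> (p != -12 || 2*m >= 8)))
Then branch requires forall g_1. ((g_1 != -8 || (!(p > 2*g_1 - 3))) && (m >= 2 <==> (p != -12 || 2*m >= 8))); else branch requires forall g_1. ((g_1 != -8 || (!(p > 2*g_1 - 3))) && (m >= 2 <==> (p != -12 || 2*m >= 8))).
Before the if: ((mem[g] == 3 && mem[p + 3] + 3*m < -4) ==> (forall g_1. ((g_1 != -8 || (!(p > 2*g_1 - 3))) && (m >= 2 <==> (p != -12 || 2*m >= 8))))) && ((!(mem[g] == 3 && mem[p + 3] + 3*m < -4)) ==> (forall g_1. ((g_1 != -8 || (!(p > 2*g_1 - 3))) && (m >= 2 <==> (p != -12 || 2*m >= 8)))))
Before mem[g] := m: ((store(mem, g, m)[g] == 3 && store(mem, g, m)[p + 3] + 3*m < -4) ==> (forall g_1. ((g_1 != -8 || (!(p > 2*g_1 - 3))) && (m >= 2 <==> (p != -12 || 2*m >= 8))))) && ((!(store(mem, g, m)[g] == 3 && store(mem, g, m)[p + 3] + 3*m < -4)) ==> (forall g_1. ((g_1 != -8 || (!(p > 2*g_1 - 3))) && (m >= 2 <==> (p != -12 || 2*m >= 8)))))
Answer: WP = ((store(mem, g, m)[g] == 3 && store(mem, g, m)[p + 3] + 3*m < -4) ==> (forall g_1. ((g_1 != -8 || (!(p > 2*g_1 - 3))) && (m >= 2 <==> (p != -12 || 2*m >= 8))))) && ((!(store(mem, g, m)[g] == 3 && store(mem, g, m)[p + 3] + 3*m < -4)) ==> (forall g_1. ((g_1 != -8 || (!(p > 2*g_1 - 3))) && (m >= 2 <==> (p != -12 || 2*m >= 8)))))


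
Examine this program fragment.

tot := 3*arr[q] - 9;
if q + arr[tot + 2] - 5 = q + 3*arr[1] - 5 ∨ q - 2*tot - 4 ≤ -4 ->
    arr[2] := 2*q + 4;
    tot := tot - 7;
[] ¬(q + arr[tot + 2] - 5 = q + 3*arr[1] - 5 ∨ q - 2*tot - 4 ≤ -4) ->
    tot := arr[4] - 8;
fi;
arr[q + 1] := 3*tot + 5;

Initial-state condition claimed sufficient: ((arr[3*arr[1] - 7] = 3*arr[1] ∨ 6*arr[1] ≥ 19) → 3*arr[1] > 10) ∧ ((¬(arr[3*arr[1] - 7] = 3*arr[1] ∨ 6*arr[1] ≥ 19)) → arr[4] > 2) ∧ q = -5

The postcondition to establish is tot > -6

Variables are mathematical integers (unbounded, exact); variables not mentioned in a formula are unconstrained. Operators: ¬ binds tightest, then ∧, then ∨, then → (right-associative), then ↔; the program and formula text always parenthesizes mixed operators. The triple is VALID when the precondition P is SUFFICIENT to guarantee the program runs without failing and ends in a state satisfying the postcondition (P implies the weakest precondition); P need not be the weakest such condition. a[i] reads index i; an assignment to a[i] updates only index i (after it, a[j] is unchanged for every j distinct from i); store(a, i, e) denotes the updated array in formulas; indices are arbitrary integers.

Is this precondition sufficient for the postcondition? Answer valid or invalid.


Working backward. After the program, tot > -6 must hold.
Before arr[q + 1] := 3*tot + 5: tot > -6
Then branch requires tot > 1; else branch requires arr[4] > 2.
Before the if: ((arr[tot + 2] = 3*arr[1] ∨ q ≤ 2*tot) → tot > 1) ∧ ((¬(arr[tot + 2] = 3*arr[1] ∨ q ≤ 2*tot)) → arr[4] > 2)
Before tot := 3*arr[q] - 9: ((arr[3*arr[q] - 7] = 3*arr[1] ∨ q ≤ 6*arr[q] - 18) → 3*arr[q] > 10) ∧ ((¬(arr[3*arr[q] - 7] = 3*arr[1] ∨ q ≤ 6*arr[q] - 18)) → arr[4] > 2)
The weakest precondition is ((arr[3*arr[q] - 7] = 3*arr[1] ∨ q ≤ 6*arr[q] - 18) → 3*arr[q] > 10) ∧ ((¬(arr[3*arr[q] - 7] = 3*arr[1] ∨ q ≤ 6*arr[q] - 18)) → arr[4] > 2).
Check whether ((arr[3*arr[1] - 7] = 3*arr[1] ∨ 6*arr[1] ≥ 19) → 3*arr[1] > 10) ∧ ((¬(arr[3*arr[1] - 7] = 3*arr[1] ∨ 6*arr[1] ≥ 19)) → arr[4] > 2) ∧ q = -5 implies it.
Countermodel: at the initial state arr = {[-19555] = -19547, [-5] = 3, [1] = -6516, [2] = -6516, [4] = 30155, elsewhere -6516}, q = -5, the precondition holds but the weakest precondition fails.
Answer: invalid


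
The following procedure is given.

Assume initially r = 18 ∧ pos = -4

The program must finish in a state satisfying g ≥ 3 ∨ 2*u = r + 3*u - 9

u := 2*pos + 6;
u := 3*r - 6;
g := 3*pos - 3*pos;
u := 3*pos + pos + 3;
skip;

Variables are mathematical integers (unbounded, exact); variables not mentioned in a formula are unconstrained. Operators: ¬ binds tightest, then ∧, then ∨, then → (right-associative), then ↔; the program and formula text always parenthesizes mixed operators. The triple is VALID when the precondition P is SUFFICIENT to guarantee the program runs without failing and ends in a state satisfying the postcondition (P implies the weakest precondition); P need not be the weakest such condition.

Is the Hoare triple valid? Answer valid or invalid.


Working backward. After the program, the postcondition g ≥ 3 ∨ 2*u = r + 3*u - 9 must hold; in canonical form it is g ≥ 3 ∨ r + u = 9.
Before skip: g ≥ 3 ∨ r + u = 9
Before u := 3*pos + pos + 3: g ≥ 3 ∨ 4*pos + r = 6
Before g := 3*pos - 3*pos: 4*pos + r = 6
Before u := 3*r - 6: 4*pos + r = 6
Before u := 2*pos + 6: 4*pos + r = 6
The weakest precondition is 4*pos + r = 6.
Check whether r = 18 ∧ pos = -4 implies it.
Countermodel: at the initial state pos = -4, r = 18, the precondition holds but the weakest precondition fails.
Answer: invalid


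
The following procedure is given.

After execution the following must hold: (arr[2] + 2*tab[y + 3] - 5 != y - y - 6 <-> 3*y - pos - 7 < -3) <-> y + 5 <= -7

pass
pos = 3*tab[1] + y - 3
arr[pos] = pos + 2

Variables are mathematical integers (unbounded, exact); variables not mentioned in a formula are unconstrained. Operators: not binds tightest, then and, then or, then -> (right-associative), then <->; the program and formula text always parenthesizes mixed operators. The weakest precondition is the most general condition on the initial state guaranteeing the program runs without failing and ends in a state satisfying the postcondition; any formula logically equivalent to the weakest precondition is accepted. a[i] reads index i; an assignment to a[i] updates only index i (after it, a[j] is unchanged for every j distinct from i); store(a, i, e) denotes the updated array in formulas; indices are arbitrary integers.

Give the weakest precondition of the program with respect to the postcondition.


Working backward. After the program, the postcondition (arr[2] + 2*tab[y + 3] - 5 != y - y - 6 <-> 3*y - pos - 7 < -3) <-> y + 5 <= -7 must hold; in canonical form it is (arr[2] + 2*tab[y + 3] != -1 <-> 3*y < pos + 4) <-> y <= -12.
Before arr[pos] := pos + 2: (2*tab[y + 3] + store(arr, pos, pos + 2)[2] != -1 <-> 3*y < pos + 4) <-> y <= -12
Before pos := 3*tab[1] + y - 3: (2*tab[y + 3] + store(arr, 3*tab[1] + y - 3, 3*tab[1] + y - 1)[2] != -1 <-> 2*y < 3*tab[1] + 1) <-> y <= -12
Before skip: (2*tab[y + 3] + store(arr, 3*tab[1] + y - 3, 3*tab[1] + y - 1)[2] != -1 <-> 2*y < 3*tab[1] + 1) <-> y <= -12
Answer: WP = (2*tab[y + 3] + store(arr, 3*tab[1] + y - 3, 3*tab[1] + y - 1)[2] != -1 <-> 2*y < 3*tab[1] + 1) <-> y <= -12


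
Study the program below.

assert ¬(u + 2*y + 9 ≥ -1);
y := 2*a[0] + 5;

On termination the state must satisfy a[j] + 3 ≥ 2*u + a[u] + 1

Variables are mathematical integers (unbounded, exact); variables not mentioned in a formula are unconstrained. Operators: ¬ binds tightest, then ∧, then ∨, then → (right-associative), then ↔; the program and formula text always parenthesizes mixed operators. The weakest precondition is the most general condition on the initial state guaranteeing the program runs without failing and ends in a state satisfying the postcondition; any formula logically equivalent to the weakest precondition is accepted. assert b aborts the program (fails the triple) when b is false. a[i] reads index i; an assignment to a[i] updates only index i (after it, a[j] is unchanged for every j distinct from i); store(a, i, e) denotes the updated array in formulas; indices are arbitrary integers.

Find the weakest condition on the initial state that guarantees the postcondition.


Working backward. After the program, the postcondition a[j] + 3 ≥ 2*u + a[u] + 1 must hold; in canonical form it is a[j] ≥ a[u] + 2*u - 2.
Before y := 2*a[0] + 5: a[j] ≥ a[u] + 2*u - 2
Before assert ¬(u + 2*y + 9 ≥ -1): (¬(u + 2*y ≥ -10)) ∧ a[j] ≥ a[u] + 2*u - 2
Answer: WP = (¬(u + 2*y ≥ -10)) ∧ a[j] ≥ a[u] + 2*u - 2


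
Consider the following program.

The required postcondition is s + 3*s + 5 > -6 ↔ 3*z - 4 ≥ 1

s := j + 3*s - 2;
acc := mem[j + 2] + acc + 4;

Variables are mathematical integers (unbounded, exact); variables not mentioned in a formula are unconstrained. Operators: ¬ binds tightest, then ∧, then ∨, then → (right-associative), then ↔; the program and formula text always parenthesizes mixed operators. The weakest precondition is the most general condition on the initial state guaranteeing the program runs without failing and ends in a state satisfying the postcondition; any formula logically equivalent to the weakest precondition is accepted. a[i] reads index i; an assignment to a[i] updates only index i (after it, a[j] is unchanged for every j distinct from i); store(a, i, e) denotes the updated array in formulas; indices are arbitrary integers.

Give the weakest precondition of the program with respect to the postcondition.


Working backward. After the program, the postcondition s + 3*s + 5 > -6 ↔ 3*z - 4 ≥ 1 must hold; in canonical form it is 4*s > -11 ↔ 3*z ≥ 5.
Before acc := mem[j + 2] + acc + 4: 4*s > -11 ↔ 3*z ≥ 5
Before s := j + 3*s - 2: 4*j + 12*s > -3 ↔ 3*z ≥ 5
Answer: WP = 4*j + 12*s > -3 ↔ 3*z ≥ 5


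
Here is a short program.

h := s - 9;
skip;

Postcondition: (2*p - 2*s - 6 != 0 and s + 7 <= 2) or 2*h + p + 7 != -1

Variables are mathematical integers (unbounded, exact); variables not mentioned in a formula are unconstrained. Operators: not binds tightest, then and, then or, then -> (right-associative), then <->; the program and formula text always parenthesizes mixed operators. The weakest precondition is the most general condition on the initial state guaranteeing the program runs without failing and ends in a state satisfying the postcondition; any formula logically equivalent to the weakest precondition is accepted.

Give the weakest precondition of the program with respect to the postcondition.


Working backward. After the program, the postcondition (2*p - 2*s - 6 != 0 and s + 7 <= 2) or 2*h + p + 7 != -1 must hold; in canonical form it is (2*p != 2*s + 6 and s <= -5) or 2*h + p != -8.
Before skip: (2*p != 2*s + 6 and s <= -5) or 2*h + p != -8
Before h := s - 9: (2*p != 2*s + 6 and s <= -5) or p + 2*s != 10
Answer: WP = (2*p != 2*s + 6 and s <= -5) or p + 2*s != 10


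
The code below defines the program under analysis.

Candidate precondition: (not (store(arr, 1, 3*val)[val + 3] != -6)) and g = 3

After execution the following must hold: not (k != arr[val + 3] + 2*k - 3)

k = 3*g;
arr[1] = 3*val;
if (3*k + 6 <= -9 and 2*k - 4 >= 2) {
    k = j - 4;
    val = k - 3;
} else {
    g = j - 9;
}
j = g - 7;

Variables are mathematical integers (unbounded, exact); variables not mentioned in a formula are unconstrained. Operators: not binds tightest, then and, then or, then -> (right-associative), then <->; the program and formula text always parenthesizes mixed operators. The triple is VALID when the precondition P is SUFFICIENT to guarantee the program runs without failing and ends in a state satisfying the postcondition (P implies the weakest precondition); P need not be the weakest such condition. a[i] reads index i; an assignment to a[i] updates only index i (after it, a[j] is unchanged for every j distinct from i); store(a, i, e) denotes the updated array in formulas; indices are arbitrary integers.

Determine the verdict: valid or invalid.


Working backward. After the program, the postcondition not (k != arr[val + 3] + 2*k - 3) must hold; in canonical form it is not (arr[val + 3] + k != 3).
Before j := g - 7: not (arr[val + 3] + k != 3)
Then branch requires not (arr[j - 4] + j != 7); else branch requires not (arr[val + 3] + k != 3).
Before the if: ((3*k <= -15 and 2*k >= 6) -> (not (arr[j - 4] + j != 7))) and ((not (3*k <= -15 and 2*k >= 6)) -> (not (arr[val + 3] + k != 3)))
Before arr[1] := 3*val: ((3*k <= -15 and 2*k >= 6) -> (not (store(arr, 1, 3*val)[j - 4] + j != 7))) and ((not (3*k <= -15 and 2*k >= 6)) -> (not (store(arr, 1, 3*val)[val + 3] + k != 3)))
Before k := 3*g: ((9*g <= -15 and 6*g >= 6) -> (not (store(arr, 1, 3*val)[j - 4] + j != 7))) and ((not (9*g <= -15 and 6*g >= 6)) -> (not (store(arr, 1, 3*val)[val + 3] + 3*g != 3)))
The weakest precondition is ((9*g <= -15 and 6*g >= 6) -> (not (store(arr, 1, 3*val)[j - 4] + j != 7))) and ((not (9*g <= -15 and 6*g >= 6)) -> (not (store(arr, 1, 3*val)[val + 3] + 3*g != 3))).
Check whether (not (store(arr, 1, 3*val)[val + 3] != -6)) and g = 3 implies it.
Every state satisfying the precondition satisfies the weakest precondition: the implication holds.
Answer: valid
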